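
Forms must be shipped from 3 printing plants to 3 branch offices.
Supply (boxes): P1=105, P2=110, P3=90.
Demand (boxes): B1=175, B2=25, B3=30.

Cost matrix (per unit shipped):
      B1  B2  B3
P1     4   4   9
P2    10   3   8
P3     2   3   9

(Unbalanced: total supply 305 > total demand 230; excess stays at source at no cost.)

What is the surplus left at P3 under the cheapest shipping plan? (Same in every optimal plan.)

0

An optimal plan:
  P1 to B1: 85 boxes
  P2 to B2: 25 boxes
  P2 to B3: 30 boxes
  P3 to B1: 90 boxes
Total cost = 835.
P3 ships 90 of its 90, leaving 0.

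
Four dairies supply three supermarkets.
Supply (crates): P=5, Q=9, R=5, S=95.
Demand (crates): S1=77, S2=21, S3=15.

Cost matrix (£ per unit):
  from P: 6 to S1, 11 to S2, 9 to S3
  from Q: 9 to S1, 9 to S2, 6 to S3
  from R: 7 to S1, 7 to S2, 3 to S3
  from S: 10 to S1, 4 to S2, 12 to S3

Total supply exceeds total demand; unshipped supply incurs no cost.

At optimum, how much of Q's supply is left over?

0

An optimal plan:
  P->S1: 5 × £6 = £30
  Q->S3: 9 × £6 = £54
  R->S3: 5 × £3 = £15
  S->S1: 72 × £10 = £720
  S->S2: 21 × £4 = £84
  S->S3: 1 × £12 = £12
Total cost = £915.
Q ships 9 of its 9, leaving 0.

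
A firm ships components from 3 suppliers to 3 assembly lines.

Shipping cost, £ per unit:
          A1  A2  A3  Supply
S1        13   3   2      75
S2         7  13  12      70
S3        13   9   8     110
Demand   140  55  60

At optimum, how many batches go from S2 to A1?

Solving gives:
  S1→A2: 15 batches
  S1→A3: 60 batches
  S2→A1: 70 batches
  S3→A1: 70 batches
  S3→A2: 40 batches
Total cost = £1925.
So S2→A1 carries 70 batches.

70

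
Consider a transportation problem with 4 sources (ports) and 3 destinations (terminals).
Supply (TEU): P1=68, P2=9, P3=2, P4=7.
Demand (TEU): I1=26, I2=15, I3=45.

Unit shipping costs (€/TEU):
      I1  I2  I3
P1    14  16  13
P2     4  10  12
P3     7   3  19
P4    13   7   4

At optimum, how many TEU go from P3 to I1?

0

Solving gives:
  P1 to I1: 17 TEU
  P1 to I2: 13 TEU
  P1 to I3: 38 TEU
  P2 to I1: 9 TEU
  P3 to I2: 2 TEU
  P4 to I3: 7 TEU
Total cost = €1010.
The route P3→I1 is not used.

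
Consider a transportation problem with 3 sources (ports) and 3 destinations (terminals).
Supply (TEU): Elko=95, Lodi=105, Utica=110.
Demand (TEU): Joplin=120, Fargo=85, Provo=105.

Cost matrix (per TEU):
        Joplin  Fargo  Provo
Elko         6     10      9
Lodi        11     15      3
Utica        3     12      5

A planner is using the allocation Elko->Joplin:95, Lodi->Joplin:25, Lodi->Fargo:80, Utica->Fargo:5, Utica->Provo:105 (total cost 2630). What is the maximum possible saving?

Current plan cost = 95·6 + 25·11 + 80·15 + 5·12 + 105·5 = 2630.
Optimal plan:
  Elko to Joplin: 10 × 6 = 60
  Elko to Fargo: 85 × 10 = 850
  Lodi to Provo: 105 × 3 = 315
  Utica to Joplin: 110 × 3 = 330
Optimal cost = 1555.
Saving = 2630 − 1555 = 1075.

1075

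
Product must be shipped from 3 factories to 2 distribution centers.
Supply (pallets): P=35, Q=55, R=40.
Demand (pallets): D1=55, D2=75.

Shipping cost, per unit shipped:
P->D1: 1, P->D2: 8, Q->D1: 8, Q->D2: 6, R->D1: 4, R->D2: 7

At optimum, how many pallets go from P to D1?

Solving gives:
  P->D1: 35 pallets
  Q->D2: 55 pallets
  R->D1: 20 pallets
  R->D2: 20 pallets
Total cost = 585.
So P→D1 carries 35 pallets.

35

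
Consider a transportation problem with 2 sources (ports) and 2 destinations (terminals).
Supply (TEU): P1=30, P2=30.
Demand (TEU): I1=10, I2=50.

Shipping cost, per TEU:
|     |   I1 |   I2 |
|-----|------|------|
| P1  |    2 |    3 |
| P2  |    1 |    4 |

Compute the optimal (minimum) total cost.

180

Optimal allocation:
  P1->I2: 30 × 3 = 90
  P2->I1: 10 × 1 = 10
  P2->I2: 20 × 4 = 80
Total = 90 + 10 + 80 = 180.
(Supply check: P1 ships 30; P2 ships 30.)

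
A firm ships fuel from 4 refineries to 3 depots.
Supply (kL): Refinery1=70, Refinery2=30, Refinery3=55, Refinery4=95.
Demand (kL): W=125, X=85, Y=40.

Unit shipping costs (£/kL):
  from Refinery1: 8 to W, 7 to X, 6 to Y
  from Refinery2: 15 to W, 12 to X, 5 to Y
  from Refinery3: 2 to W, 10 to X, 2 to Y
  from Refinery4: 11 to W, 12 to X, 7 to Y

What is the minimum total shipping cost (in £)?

1770

A cheapest plan:
  Refinery1–X: 70 × £7 = £490
  Refinery2–Y: 30 × £5 = £150
  Refinery3–W: 55 × £2 = £110
  Refinery4–W: 70 × £11 = £770
  Refinery4–X: 15 × £12 = £180
  Refinery4–Y: 10 × £7 = £70
Total = 490 + 150 + 110 + 770 + 180 + 70 = £1770.
(Supply check: Refinery1 ships 70; Refinery2 ships 30; Refinery3 ships 55; Refinery4 ships 95.)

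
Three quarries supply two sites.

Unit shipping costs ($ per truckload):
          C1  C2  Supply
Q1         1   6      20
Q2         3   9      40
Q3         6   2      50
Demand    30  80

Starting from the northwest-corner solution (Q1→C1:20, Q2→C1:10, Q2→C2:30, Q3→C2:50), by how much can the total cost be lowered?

Current plan cost = 20·1 + 10·3 + 30·9 + 50·2 = $420.
Optimal plan:
  Q1–C2: 20 × $6 = $120
  Q2–C1: 30 × $3 = $90
  Q2–C2: 10 × $9 = $90
  Q3–C2: 50 × $2 = $100
Optimal cost = $400.
Saving = 420 − 400 = $20.

20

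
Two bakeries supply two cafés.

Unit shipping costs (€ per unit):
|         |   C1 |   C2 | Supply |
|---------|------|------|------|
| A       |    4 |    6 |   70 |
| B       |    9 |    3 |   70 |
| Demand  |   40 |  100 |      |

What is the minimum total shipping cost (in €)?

Optimal allocation:
  A to C1: 40 × €4 = €160
  A to C2: 30 × €6 = €180
  B to C2: 70 × €3 = €210
Total = 160 + 180 + 210 = €550.

550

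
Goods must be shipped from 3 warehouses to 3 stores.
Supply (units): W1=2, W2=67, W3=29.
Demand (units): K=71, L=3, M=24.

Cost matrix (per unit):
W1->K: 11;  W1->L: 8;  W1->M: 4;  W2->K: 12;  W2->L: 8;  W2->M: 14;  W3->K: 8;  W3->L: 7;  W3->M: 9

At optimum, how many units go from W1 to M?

2

Solving gives:
  W1–M: 2 × 4 = 8
  W2–K: 64 × 12 = 768
  W2–L: 3 × 8 = 24
  W3–K: 7 × 8 = 56
  W3–M: 22 × 9 = 198
Total cost = 1054.
So W1→M carries 2 units.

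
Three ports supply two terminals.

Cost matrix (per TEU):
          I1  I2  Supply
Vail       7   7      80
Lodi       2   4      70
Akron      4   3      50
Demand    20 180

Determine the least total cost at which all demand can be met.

An optimal shipping plan:
  Vail->I2: 80 TEU
  Lodi->I1: 20 TEU
  Lodi->I2: 50 TEU
  Akron->I2: 50 TEU
Total cost = 950.

950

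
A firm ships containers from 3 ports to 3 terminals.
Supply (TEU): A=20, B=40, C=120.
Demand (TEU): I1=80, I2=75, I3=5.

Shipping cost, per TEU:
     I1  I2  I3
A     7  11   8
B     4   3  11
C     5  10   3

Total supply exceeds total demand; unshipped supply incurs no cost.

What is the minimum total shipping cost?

One minimum-cost allocation:
  B to I2: 40 × 3 = 120
  C to I1: 80 × 5 = 400
  C to I2: 35 × 10 = 350
  C to I3: 5 × 3 = 15
Total = 120 + 400 + 350 + 15 = 885.

885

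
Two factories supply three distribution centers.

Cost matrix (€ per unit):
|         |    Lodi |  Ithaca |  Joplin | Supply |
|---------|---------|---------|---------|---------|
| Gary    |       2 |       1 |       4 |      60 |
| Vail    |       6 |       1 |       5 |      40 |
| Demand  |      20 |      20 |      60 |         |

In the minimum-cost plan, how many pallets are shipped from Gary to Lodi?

The minimum-cost plan:
  Gary→Lodi: 20 × €2 = €40
  Gary→Joplin: 40 × €4 = €160
  Vail→Ithaca: 20 × €1 = €20
  Vail→Joplin: 20 × €5 = €100
Total cost = €320.
So Gary→Lodi carries 20 pallets.

20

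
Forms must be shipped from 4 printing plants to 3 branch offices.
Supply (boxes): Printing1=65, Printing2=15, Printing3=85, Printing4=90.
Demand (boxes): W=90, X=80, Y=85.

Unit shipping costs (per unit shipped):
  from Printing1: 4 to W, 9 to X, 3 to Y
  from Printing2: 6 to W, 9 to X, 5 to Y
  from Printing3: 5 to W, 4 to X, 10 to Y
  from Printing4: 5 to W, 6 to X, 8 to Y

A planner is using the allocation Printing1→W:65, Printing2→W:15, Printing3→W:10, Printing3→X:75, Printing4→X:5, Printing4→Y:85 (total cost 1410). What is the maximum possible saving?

Current plan cost = 65·4 + 15·6 + 10·5 + 75·4 + 5·6 + 85·8 = 1410.
Optimal plan:
  Printing1→Y: 65 boxes
  Printing2→Y: 15 boxes
  Printing3→W: 5 boxes
  Printing3→X: 80 boxes
  Printing4→W: 85 boxes
  Printing4→Y: 5 boxes
Optimal cost = 1080.
Saving = 1410 − 1080 = 330.

330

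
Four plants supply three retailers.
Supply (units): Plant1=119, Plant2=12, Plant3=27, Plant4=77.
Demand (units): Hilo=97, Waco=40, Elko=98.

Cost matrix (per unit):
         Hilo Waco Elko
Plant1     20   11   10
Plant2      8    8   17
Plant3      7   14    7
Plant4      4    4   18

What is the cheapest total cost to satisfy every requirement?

A cheapest plan:
  Plant1→Waco: 21 units
  Plant1→Elko: 98 units
  Plant2→Waco: 12 units
  Plant3→Hilo: 27 units
  Plant4→Hilo: 70 units
  Plant4→Waco: 7 units
Total cost = 1804.

1804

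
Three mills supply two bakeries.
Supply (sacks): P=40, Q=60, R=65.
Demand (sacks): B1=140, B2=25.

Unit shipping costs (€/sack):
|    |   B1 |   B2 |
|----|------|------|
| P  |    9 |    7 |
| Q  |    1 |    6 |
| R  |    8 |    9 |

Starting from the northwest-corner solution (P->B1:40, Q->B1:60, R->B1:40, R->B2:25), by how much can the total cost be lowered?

75

Current plan cost = 40·9 + 60·1 + 40·8 + 25·9 = €965.
Optimal plan:
  P→B1: 15 × €9 = €135
  P→B2: 25 × €7 = €175
  Q→B1: 60 × €1 = €60
  R→B1: 65 × €8 = €520
Optimal cost = €890.
Saving = 965 − 890 = €75.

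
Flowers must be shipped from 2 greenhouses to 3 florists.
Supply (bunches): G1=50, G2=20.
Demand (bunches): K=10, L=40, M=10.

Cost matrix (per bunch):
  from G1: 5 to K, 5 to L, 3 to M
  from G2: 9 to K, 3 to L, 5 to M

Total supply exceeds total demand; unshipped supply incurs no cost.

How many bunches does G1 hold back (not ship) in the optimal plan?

Minimum-cost shipments:
  G1–K: 10 bunches
  G1–L: 20 bunches
  G1–M: 10 bunches
  G2–L: 20 bunches
Total cost = 240.
G1 ships 40 of its 50, leaving 10.

10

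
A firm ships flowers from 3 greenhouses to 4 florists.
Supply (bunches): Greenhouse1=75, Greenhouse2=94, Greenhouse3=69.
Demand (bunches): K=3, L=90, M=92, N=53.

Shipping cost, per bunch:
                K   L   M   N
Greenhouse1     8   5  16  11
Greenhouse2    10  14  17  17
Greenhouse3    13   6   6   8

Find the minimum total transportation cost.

An optimal shipping plan:
  Greenhouse1→L: 75 × 5 = 375
  Greenhouse2→K: 3 × 10 = 30
  Greenhouse2→L: 15 × 14 = 210
  Greenhouse2→M: 23 × 17 = 391
  Greenhouse2→N: 53 × 17 = 901
  Greenhouse3→M: 69 × 6 = 414
Total = 375 + 30 + 210 + 391 + 901 + 414 = 2321.

2321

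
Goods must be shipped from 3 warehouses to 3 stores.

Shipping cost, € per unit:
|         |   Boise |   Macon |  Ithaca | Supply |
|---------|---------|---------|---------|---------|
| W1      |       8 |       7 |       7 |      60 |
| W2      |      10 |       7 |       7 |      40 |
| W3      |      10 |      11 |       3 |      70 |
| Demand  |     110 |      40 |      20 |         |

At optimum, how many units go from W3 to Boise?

Optimal shipments:
  W1 to Boise: 60 × €8 = €480
  W2 to Macon: 40 × €7 = €280
  W3 to Boise: 50 × €10 = €500
  W3 to Ithaca: 20 × €3 = €60
Total cost = €1320.
So W3→Boise carries 50 units.

50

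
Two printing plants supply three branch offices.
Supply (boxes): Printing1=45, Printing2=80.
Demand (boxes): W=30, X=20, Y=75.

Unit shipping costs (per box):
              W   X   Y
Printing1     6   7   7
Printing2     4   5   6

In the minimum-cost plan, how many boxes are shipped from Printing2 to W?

30

Optimal shipments:
  Printing1–Y: 45 × 7 = 315
  Printing2–W: 30 × 4 = 120
  Printing2–X: 20 × 5 = 100
  Printing2–Y: 30 × 6 = 180
Total cost = 715.
So Printing2→W carries 30 boxes.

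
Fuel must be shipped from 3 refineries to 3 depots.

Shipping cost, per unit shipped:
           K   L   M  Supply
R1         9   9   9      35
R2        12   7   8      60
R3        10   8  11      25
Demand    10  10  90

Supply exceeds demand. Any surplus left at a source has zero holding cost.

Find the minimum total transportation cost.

An optimal shipping plan:
  R1 to K: 5 × 9 = 45
  R1 to M: 30 × 9 = 270
  R2 to M: 60 × 8 = 480
  R3 to K: 5 × 10 = 50
  R3 to L: 10 × 8 = 80
Total = 45 + 270 + 480 + 50 + 80 = 925.

925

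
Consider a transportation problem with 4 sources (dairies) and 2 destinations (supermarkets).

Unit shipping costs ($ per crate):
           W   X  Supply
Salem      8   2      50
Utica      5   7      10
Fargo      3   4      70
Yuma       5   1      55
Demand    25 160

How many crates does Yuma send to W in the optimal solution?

0

Solving gives:
  Salem->X: 50 crates
  Utica->W: 10 crates
  Fargo->W: 15 crates
  Fargo->X: 55 crates
  Yuma->X: 55 crates
Total cost = $470.
The route Yuma→W is not used.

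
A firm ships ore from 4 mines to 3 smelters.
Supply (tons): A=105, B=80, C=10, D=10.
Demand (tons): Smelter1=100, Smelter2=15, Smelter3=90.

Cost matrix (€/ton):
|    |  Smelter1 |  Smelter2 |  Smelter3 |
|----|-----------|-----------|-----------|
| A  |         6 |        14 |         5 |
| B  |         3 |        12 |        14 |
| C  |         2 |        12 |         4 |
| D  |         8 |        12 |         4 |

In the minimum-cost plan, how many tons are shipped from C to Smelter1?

10

The minimum-cost plan:
  A→Smelter1: 10 × €6 = €60
  A→Smelter2: 5 × €14 = €70
  A→Smelter3: 90 × €5 = €450
  B→Smelter1: 80 × €3 = €240
  C→Smelter1: 10 × €2 = €20
  D→Smelter2: 10 × €12 = €120
Total cost = €960.
So C→Smelter1 carries 10 tons.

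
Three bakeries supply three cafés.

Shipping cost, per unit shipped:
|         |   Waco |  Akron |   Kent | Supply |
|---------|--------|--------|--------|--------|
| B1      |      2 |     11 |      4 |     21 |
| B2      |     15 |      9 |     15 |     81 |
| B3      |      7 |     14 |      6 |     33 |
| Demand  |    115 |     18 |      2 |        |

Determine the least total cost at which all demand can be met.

An optimal shipping plan:
  B1 to Waco: 21 trays
  B2 to Waco: 63 trays
  B2 to Akron: 18 trays
  B3 to Waco: 31 trays
  B3 to Kent: 2 trays
Total cost = 1378.

1378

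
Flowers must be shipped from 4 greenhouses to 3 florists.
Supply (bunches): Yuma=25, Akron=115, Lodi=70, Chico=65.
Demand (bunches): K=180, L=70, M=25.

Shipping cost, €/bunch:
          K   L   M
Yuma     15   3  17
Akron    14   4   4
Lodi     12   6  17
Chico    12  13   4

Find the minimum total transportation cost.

2605

Optimal allocation:
  Yuma to L: 25 × €3 = €75
  Akron to K: 45 × €14 = €630
  Akron to L: 45 × €4 = €180
  Akron to M: 25 × €4 = €100
  Lodi to K: 70 × €12 = €840
  Chico to K: 65 × €12 = €780
Total = 75 + 630 + 180 + 100 + 840 + 780 = €2605.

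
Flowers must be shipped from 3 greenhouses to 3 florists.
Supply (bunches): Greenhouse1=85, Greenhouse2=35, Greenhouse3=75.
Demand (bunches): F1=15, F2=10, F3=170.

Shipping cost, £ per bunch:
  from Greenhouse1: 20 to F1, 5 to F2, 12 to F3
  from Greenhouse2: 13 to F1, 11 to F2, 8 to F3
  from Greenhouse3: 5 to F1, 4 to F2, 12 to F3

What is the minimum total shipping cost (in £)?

Optimal allocation:
  Greenhouse1->F3: 85 bunches
  Greenhouse2->F3: 35 bunches
  Greenhouse3->F1: 15 bunches
  Greenhouse3->F2: 10 bunches
  Greenhouse3->F3: 50 bunches
Total cost = £2015.

2015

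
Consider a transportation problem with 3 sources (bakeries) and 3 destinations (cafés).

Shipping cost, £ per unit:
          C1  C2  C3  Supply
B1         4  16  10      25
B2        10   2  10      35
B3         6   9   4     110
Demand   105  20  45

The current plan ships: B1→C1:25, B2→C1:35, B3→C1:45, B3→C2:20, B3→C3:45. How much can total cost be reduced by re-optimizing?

220

Current plan cost = 25·4 + 35·10 + 45·6 + 20·9 + 45·4 = £1080.
Optimal plan:
  B1->C1: 25 × £4 = £100
  B2->C1: 15 × £10 = £150
  B2->C2: 20 × £2 = £40
  B3->C1: 65 × £6 = £390
  B3->C3: 45 × £4 = £180
Optimal cost = £860.
Saving = 1080 − 860 = £220.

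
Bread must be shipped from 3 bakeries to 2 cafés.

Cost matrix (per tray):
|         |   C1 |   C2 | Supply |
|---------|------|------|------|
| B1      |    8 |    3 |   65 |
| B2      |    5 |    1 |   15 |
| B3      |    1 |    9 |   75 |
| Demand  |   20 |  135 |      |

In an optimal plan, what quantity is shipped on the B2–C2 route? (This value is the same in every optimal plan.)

15

The minimum-cost plan:
  B1–C2: 65 trays
  B2–C2: 15 trays
  B3–C1: 20 trays
  B3–C2: 55 trays
Total cost = 725.
So B2→C2 carries 15 trays.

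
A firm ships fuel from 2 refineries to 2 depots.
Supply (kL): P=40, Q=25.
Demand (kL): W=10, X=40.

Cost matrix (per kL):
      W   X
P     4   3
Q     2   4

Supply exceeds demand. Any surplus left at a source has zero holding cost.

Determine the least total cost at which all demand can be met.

140

An optimal shipping plan:
  P→X: 40 × 3 = 120
  Q→W: 10 × 2 = 20
Total = 120 + 20 = 140.
(Supply check: P ships 40; Q ships 10.)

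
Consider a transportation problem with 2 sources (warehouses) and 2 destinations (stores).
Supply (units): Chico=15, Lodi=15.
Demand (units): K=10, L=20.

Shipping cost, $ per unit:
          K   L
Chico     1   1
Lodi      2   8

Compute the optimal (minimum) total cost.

A cheapest plan:
  Chico to L: 15 × $1 = $15
  Lodi to K: 10 × $2 = $20
  Lodi to L: 5 × $8 = $40
Total = 15 + 20 + 40 = $75.

75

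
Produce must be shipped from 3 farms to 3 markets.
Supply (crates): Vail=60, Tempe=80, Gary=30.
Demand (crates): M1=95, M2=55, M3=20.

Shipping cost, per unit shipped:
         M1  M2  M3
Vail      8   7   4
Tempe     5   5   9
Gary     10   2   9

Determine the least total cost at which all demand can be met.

Optimal allocation:
  Vail→M1: 15 × 8 = 120
  Vail→M2: 25 × 7 = 175
  Vail→M3: 20 × 4 = 80
  Tempe→M1: 80 × 5 = 400
  Gary→M2: 30 × 2 = 60
Total = 120 + 175 + 80 + 400 + 60 = 835.

835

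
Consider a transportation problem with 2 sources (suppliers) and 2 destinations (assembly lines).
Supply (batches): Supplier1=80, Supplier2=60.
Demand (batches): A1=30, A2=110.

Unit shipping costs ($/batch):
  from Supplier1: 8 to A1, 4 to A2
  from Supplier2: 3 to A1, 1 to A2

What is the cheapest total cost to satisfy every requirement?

440

Optimal allocation:
  Supplier1→A2: 80 × $4 = $320
  Supplier2→A1: 30 × $3 = $90
  Supplier2→A2: 30 × $1 = $30
Total = 320 + 90 + 30 = $440.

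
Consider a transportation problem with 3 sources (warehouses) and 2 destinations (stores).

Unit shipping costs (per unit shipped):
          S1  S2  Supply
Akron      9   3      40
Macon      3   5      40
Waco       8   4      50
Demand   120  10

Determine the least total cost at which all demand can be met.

820

A cheapest plan:
  Akron to S1: 30 × 9 = 270
  Akron to S2: 10 × 3 = 30
  Macon to S1: 40 × 3 = 120
  Waco to S1: 50 × 8 = 400
Total = 270 + 30 + 120 + 400 = 820.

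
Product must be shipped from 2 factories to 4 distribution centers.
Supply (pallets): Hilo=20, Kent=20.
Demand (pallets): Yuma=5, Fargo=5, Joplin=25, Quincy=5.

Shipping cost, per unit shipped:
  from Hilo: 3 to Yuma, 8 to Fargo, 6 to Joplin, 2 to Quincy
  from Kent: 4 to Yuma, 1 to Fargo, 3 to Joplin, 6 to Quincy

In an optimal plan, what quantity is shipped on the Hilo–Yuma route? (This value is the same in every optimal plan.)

5

The minimum-cost plan:
  Hilo→Yuma: 5 × 3 = 15
  Hilo→Joplin: 10 × 6 = 60
  Hilo→Quincy: 5 × 2 = 10
  Kent→Fargo: 5 × 1 = 5
  Kent→Joplin: 15 × 3 = 45
Total cost = 135.
So Hilo→Yuma carries 5 pallets.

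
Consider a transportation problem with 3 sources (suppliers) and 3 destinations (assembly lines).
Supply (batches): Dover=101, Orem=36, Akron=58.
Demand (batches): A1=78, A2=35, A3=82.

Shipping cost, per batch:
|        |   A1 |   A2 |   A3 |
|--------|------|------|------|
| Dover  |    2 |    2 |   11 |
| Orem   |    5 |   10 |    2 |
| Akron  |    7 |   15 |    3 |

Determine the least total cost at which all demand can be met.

One minimum-cost allocation:
  Dover to A1: 66 × 2 = 132
  Dover to A2: 35 × 2 = 70
  Orem to A1: 12 × 5 = 60
  Orem to A3: 24 × 2 = 48
  Akron to A3: 58 × 3 = 174
Total = 132 + 70 + 60 + 48 + 174 = 484.

484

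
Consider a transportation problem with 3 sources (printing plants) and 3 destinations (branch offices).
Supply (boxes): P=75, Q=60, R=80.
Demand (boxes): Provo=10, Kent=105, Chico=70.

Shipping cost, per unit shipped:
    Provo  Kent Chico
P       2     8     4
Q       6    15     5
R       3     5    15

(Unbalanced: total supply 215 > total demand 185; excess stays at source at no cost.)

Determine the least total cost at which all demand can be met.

930

An optimal shipping plan:
  P to Provo: 10 boxes
  P to Kent: 25 boxes
  P to Chico: 40 boxes
  Q to Chico: 30 boxes
  R to Kent: 80 boxes
Total cost = 930.
(Supply check: P ships 75; Q ships 30; R ships 80.)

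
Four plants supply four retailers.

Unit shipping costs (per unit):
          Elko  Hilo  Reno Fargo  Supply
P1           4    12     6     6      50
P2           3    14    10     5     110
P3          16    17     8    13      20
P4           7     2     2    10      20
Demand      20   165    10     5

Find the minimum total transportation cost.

Optimal allocation:
  P1->Hilo: 50 units
  P2->Elko: 20 units
  P2->Hilo: 85 units
  P2->Fargo: 5 units
  P3->Hilo: 10 units
  P3->Reno: 10 units
  P4->Hilo: 20 units
Total cost = 2165.
(Supply check: P1 ships 50; P2 ships 110; P3 ships 20; P4 ships 20.)

2165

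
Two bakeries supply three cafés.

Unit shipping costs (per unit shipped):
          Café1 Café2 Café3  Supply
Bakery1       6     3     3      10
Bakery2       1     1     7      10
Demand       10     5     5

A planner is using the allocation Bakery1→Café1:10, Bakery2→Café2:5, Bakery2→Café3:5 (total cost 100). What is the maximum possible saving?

Current plan cost = 10·6 + 5·1 + 5·7 = 100.
Optimal plan:
  Bakery1->Café2: 5 trays
  Bakery1->Café3: 5 trays
  Bakery2->Café1: 10 trays
Optimal cost = 40.
Saving = 100 − 40 = 60.

60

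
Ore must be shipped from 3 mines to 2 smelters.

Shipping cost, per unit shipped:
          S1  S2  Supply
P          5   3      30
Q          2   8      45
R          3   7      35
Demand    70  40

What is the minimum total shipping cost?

A cheapest plan:
  P→S2: 30 × 3 = 90
  Q→S1: 45 × 2 = 90
  R→S1: 25 × 3 = 75
  R→S2: 10 × 7 = 70
Total = 90 + 90 + 75 + 70 = 325.
(Supply check: P ships 30; Q ships 45; R ships 35.)

325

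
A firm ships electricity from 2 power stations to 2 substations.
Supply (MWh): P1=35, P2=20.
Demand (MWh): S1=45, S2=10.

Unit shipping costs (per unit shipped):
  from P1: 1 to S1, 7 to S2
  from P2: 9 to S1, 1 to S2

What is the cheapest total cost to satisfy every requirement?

Optimal allocation:
  P1->S1: 35 MWh
  P2->S1: 10 MWh
  P2->S2: 10 MWh
Total cost = 135.

135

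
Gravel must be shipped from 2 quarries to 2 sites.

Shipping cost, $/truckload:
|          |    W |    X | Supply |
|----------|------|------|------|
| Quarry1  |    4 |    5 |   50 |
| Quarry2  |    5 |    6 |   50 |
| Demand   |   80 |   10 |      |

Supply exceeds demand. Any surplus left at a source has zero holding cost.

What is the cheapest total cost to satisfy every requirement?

410

Optimal allocation:
  Quarry1–W: 40 × $4 = $160
  Quarry1–X: 10 × $5 = $50
  Quarry2–W: 40 × $5 = $200
Total = 160 + 50 + 200 = $410.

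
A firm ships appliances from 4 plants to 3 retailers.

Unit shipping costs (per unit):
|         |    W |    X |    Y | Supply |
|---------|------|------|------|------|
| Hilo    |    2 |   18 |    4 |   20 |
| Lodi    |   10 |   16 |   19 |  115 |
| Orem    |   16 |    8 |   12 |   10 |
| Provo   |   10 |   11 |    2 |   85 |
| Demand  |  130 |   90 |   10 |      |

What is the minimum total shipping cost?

2145

A cheapest plan:
  Hilo–W: 20 units
  Lodi–W: 110 units
  Lodi–X: 5 units
  Orem–X: 10 units
  Provo–X: 75 units
  Provo–Y: 10 units
Total cost = 2145.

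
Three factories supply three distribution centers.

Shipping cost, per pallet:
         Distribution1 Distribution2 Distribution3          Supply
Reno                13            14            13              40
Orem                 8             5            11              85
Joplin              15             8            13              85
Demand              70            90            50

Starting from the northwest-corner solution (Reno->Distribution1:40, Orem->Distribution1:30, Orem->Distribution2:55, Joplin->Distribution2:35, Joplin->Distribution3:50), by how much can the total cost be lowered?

Current plan cost = 40·13 + 30·8 + 55·5 + 35·8 + 50·13 = 1965.
Optimal plan:
  Reno to Distribution3: 40 pallets
  Orem to Distribution1: 70 pallets
  Orem to Distribution2: 15 pallets
  Joplin to Distribution2: 75 pallets
  Joplin to Distribution3: 10 pallets
Optimal cost = 1885.
Saving = 1965 − 1885 = 80.

80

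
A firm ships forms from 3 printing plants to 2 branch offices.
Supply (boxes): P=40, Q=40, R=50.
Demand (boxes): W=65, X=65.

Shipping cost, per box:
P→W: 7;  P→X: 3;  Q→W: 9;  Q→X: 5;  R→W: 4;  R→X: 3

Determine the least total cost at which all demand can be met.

580

An optimal shipping plan:
  P to W: 15 boxes
  P to X: 25 boxes
  Q to X: 40 boxes
  R to W: 50 boxes
Total cost = 580.
(Supply check: P ships 40; Q ships 40; R ships 50.)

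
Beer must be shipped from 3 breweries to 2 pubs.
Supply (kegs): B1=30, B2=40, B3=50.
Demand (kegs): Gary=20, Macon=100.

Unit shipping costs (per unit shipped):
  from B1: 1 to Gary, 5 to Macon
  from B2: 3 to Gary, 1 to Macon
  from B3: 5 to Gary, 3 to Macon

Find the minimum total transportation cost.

260

An optimal shipping plan:
  B1->Gary: 20 × 1 = 20
  B1->Macon: 10 × 5 = 50
  B2->Macon: 40 × 1 = 40
  B3->Macon: 50 × 3 = 150
Total = 20 + 50 + 40 + 150 = 260.
(Supply check: B1 ships 30; B2 ships 40; B3 ships 50.)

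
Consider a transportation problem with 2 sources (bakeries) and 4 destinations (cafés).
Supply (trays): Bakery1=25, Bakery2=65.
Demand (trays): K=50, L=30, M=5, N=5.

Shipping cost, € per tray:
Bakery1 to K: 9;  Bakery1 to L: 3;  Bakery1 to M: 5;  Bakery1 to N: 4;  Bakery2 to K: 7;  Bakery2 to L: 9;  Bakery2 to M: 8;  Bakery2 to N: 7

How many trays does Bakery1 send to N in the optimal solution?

0

Optimal shipments:
  Bakery1→L: 25 × €3 = €75
  Bakery2→K: 50 × €7 = €350
  Bakery2→L: 5 × €9 = €45
  Bakery2→M: 5 × €8 = €40
  Bakery2→N: 5 × €7 = €35
Total cost = €545.
The route Bakery1→N is not used.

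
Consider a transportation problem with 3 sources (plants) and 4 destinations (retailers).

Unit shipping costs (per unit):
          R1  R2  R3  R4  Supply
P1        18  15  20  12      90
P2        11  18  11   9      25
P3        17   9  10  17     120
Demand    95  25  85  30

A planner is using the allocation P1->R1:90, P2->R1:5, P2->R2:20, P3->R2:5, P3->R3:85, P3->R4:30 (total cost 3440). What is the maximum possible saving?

Current plan cost = 90·18 + 5·11 + 20·18 + 5·9 + 85·10 + 30·17 = 3440.
Optimal plan:
  P1->R1: 60 × 18 = 1080
  P1->R4: 30 × 12 = 360
  P2->R1: 25 × 11 = 275
  P3->R1: 10 × 17 = 170
  P3->R2: 25 × 9 = 225
  P3->R3: 85 × 10 = 850
Optimal cost = 2960.
Saving = 3440 − 2960 = 480.

480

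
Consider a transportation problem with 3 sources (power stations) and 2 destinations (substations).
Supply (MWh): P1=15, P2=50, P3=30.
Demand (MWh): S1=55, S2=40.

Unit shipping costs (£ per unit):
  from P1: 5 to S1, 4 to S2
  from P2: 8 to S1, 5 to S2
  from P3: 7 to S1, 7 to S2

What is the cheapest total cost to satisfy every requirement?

One minimum-cost allocation:
  P1–S1: 15 × £5 = £75
  P2–S1: 10 × £8 = £80
  P2–S2: 40 × £5 = £200
  P3–S1: 30 × £7 = £210
Total = 75 + 80 + 200 + 210 = £565.
(Supply check: P1 ships 15; P2 ships 50; P3 ships 30.)

565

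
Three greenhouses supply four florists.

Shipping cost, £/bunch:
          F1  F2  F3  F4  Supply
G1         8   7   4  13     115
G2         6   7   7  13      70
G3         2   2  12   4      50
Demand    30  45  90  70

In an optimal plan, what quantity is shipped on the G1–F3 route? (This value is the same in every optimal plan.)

Optimal shipments:
  G1 to F2: 25 × £7 = £175
  G1 to F3: 90 × £4 = £360
  G2 to F1: 30 × £6 = £180
  G2 to F2: 20 × £7 = £140
  G2 to F4: 20 × £13 = £260
  G3 to F4: 50 × £4 = £200
Total cost = £1315.
So G1→F3 carries 90 bunches.

90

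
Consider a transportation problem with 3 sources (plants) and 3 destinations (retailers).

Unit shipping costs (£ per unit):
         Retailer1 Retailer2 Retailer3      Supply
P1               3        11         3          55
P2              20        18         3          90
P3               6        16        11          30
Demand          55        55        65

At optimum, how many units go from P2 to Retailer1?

The minimum-cost plan:
  P1–Retailer1: 25 × £3 = £75
  P1–Retailer2: 30 × £11 = £330
  P2–Retailer2: 25 × £18 = £450
  P2–Retailer3: 65 × £3 = £195
  P3–Retailer1: 30 × £6 = £180
Total cost = £1230.
The route P2→Retailer1 is not used.

0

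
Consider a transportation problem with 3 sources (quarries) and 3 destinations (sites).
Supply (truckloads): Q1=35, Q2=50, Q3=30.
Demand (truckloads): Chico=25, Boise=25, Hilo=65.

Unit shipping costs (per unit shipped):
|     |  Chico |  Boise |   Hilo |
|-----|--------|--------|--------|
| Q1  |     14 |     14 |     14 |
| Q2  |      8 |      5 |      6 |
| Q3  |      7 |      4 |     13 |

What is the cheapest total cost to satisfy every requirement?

925

An optimal shipping plan:
  Q1 to Chico: 20 × 14 = 280
  Q1 to Hilo: 15 × 14 = 210
  Q2 to Hilo: 50 × 6 = 300
  Q3 to Chico: 5 × 7 = 35
  Q3 to Boise: 25 × 4 = 100
Total = 280 + 210 + 300 + 35 + 100 = 925.
(Supply check: Q1 ships 35; Q2 ships 50; Q3 ships 30.)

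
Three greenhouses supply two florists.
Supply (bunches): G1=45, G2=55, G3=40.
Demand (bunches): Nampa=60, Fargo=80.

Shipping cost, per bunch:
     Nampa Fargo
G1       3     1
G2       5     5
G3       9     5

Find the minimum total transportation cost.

An optimal shipping plan:
  G1 to Nampa: 5 × 3 = 15
  G1 to Fargo: 40 × 1 = 40
  G2 to Nampa: 55 × 5 = 275
  G3 to Fargo: 40 × 5 = 200
Total = 15 + 40 + 275 + 200 = 530.

530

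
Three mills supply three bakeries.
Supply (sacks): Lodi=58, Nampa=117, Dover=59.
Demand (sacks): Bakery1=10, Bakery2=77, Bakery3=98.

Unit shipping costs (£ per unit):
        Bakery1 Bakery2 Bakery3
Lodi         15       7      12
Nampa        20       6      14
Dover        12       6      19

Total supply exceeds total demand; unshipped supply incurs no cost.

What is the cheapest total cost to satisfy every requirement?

1838

One minimum-cost allocation:
  Lodi->Bakery3: 58 × £12 = £696
  Nampa->Bakery2: 77 × £6 = £462
  Nampa->Bakery3: 40 × £14 = £560
  Dover->Bakery1: 10 × £12 = £120
Total = 696 + 462 + 560 + 120 = £1838.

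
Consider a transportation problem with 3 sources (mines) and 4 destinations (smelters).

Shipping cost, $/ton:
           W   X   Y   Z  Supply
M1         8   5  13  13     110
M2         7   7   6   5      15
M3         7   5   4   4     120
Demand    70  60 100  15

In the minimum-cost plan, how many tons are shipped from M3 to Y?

Solving gives:
  M1 to W: 50 tons
  M1 to X: 60 tons
  M2 to W: 15 tons
  M3 to W: 5 tons
  M3 to Y: 100 tons
  M3 to Z: 15 tons
Total cost = $1300.
So M3→Y carries 100 tons.

100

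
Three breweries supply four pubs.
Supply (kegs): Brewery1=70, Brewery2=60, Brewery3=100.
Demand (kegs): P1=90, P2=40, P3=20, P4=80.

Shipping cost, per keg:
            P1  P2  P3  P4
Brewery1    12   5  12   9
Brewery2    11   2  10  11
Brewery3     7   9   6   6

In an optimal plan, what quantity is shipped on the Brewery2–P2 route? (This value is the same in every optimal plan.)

40

Solving gives:
  Brewery1–P4: 70 kegs
  Brewery2–P1: 20 kegs
  Brewery2–P2: 40 kegs
  Brewery3–P1: 70 kegs
  Brewery3–P3: 20 kegs
  Brewery3–P4: 10 kegs
Total cost = 1600.
So Brewery2→P2 carries 40 kegs.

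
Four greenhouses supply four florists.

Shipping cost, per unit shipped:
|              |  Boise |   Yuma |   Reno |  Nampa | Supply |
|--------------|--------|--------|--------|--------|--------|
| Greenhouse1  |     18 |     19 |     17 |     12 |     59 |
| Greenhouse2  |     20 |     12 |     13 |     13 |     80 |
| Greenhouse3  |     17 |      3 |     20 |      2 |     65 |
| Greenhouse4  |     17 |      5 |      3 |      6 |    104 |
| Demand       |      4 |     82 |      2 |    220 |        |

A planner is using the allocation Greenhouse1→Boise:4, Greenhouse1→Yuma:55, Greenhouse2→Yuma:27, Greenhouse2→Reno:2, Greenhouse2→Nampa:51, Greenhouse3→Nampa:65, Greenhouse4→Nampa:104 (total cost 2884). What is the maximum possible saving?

446

Current plan cost = 4·18 + 55·19 + 27·12 + 2·13 + 51·13 + 65·2 + 104·6 = 2884.
Optimal plan:
  Greenhouse1 to Boise: 4 bunches
  Greenhouse1 to Nampa: 55 bunches
  Greenhouse2 to Nampa: 80 bunches
  Greenhouse3 to Nampa: 65 bunches
  Greenhouse4 to Yuma: 82 bunches
  Greenhouse4 to Reno: 2 bunches
  Greenhouse4 to Nampa: 20 bunches
Optimal cost = 2438.
Saving = 2884 − 2438 = 446.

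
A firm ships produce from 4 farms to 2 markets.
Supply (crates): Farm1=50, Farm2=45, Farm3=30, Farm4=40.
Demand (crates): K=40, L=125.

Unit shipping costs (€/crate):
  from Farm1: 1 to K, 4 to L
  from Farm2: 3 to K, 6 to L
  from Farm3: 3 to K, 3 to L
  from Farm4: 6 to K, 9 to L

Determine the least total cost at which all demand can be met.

One minimum-cost allocation:
  Farm1–K: 40 × €1 = €40
  Farm1–L: 10 × €4 = €40
  Farm2–L: 45 × €6 = €270
  Farm3–L: 30 × €3 = €90
  Farm4–L: 40 × €9 = €360
Total = 40 + 40 + 270 + 90 + 360 = €800.
(Supply check: Farm1 ships 50; Farm2 ships 45; Farm3 ships 30; Farm4 ships 40.)

800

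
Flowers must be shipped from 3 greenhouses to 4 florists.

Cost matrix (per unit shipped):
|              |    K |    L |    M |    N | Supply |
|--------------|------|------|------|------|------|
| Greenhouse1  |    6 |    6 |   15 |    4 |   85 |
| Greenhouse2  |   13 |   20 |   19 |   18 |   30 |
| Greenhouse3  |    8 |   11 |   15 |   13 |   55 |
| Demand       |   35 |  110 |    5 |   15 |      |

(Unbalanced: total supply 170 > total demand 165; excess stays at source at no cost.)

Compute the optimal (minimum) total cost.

One minimum-cost allocation:
  Greenhouse1 to L: 70 × 6 = 420
  Greenhouse1 to N: 15 × 4 = 60
  Greenhouse2 to K: 20 × 13 = 260
  Greenhouse2 to M: 5 × 19 = 95
  Greenhouse3 to K: 15 × 8 = 120
  Greenhouse3 to L: 40 × 11 = 440
Total = 420 + 60 + 260 + 95 + 120 + 440 = 1395.

1395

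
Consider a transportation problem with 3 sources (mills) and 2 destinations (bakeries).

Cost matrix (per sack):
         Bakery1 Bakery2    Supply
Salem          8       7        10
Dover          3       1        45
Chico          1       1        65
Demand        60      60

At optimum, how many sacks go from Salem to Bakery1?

The minimum-cost plan:
  Salem–Bakery2: 10 × 7 = 70
  Dover–Bakery2: 45 × 1 = 45
  Chico–Bakery1: 60 × 1 = 60
  Chico–Bakery2: 5 × 1 = 5
Total cost = 180.
The route Salem→Bakery1 is not used.

0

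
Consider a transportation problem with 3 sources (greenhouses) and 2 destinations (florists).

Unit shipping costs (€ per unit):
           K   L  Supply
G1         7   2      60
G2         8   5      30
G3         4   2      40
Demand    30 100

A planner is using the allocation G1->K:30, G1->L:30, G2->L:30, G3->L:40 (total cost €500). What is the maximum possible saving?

Current plan cost = 30·7 + 30·2 + 30·5 + 40·2 = €500.
Optimal plan:
  G1->L: 60 × €2 = €120
  G2->L: 30 × €5 = €150
  G3->K: 30 × €4 = €120
  G3->L: 10 × €2 = €20
Optimal cost = €410.
Saving = 500 − 410 = €90.

90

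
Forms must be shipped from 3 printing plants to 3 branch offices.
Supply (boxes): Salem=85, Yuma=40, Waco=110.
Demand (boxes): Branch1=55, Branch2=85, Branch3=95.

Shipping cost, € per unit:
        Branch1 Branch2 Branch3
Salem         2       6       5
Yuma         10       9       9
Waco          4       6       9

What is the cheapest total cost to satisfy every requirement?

1305

A cheapest plan:
  Salem–Branch1: 30 × €2 = €60
  Salem–Branch3: 55 × €5 = €275
  Yuma–Branch3: 40 × €9 = €360
  Waco–Branch1: 25 × €4 = €100
  Waco–Branch2: 85 × €6 = €510
Total = 60 + 275 + 360 + 100 + 510 = €1305.
(Supply check: Salem ships 85; Yuma ships 40; Waco ships 110.)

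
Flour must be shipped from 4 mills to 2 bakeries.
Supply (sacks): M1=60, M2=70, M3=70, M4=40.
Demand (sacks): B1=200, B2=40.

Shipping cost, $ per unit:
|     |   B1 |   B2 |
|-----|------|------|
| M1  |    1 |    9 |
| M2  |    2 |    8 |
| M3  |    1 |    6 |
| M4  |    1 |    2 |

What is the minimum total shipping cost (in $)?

One minimum-cost allocation:
  M1->B1: 60 × $1 = $60
  M2->B1: 70 × $2 = $140
  M3->B1: 70 × $1 = $70
  M4->B2: 40 × $2 = $80
Total = 60 + 140 + 70 + 80 = $350.

350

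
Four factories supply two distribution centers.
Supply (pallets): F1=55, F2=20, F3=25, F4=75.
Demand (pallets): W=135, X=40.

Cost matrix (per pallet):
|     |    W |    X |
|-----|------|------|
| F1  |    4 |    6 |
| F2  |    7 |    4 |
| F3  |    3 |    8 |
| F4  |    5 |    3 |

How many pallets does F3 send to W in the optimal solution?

25

Optimal shipments:
  F1–W: 55 × 4 = 220
  F2–X: 20 × 4 = 80
  F3–W: 25 × 3 = 75
  F4–W: 55 × 5 = 275
  F4–X: 20 × 3 = 60
Total cost = 710.
So F3→W carries 25 pallets.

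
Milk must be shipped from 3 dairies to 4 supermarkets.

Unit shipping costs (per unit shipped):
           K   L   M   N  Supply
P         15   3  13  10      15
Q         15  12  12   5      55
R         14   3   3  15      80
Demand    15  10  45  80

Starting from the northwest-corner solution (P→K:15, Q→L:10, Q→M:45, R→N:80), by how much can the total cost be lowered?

1135

Current plan cost = 15·15 + 10·12 + 45·12 + 80·15 = 2085.
Optimal plan:
  P–N: 15 crates
  Q–N: 55 crates
  R–K: 15 crates
  R–L: 10 crates
  R–M: 45 crates
  R–N: 10 crates
Optimal cost = 950.
Saving = 2085 − 950 = 1135.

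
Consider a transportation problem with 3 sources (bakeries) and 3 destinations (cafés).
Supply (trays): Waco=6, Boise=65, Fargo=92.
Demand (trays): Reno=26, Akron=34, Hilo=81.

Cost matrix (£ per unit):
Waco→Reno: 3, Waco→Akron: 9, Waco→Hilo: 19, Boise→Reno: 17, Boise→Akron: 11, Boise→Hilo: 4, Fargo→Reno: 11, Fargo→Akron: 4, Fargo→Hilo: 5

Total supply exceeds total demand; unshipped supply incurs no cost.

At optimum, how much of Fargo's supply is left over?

Minimum-cost shipments:
  Waco→Reno: 6 × £3 = £18
  Boise→Hilo: 65 × £4 = £260
  Fargo→Reno: 20 × £11 = £220
  Fargo→Akron: 34 × £4 = £136
  Fargo→Hilo: 16 × £5 = £80
Total cost = £714.
Fargo ships 70 of its 92, leaving 22.

22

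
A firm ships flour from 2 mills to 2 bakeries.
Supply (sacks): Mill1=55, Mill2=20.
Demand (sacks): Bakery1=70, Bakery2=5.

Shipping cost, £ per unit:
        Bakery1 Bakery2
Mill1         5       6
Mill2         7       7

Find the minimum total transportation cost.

A cheapest plan:
  Mill1→Bakery1: 55 × £5 = £275
  Mill2→Bakery1: 15 × £7 = £105
  Mill2→Bakery2: 5 × £7 = £35
Total = 275 + 105 + 35 = £415.
(Supply check: Mill1 ships 55; Mill2 ships 20.)

415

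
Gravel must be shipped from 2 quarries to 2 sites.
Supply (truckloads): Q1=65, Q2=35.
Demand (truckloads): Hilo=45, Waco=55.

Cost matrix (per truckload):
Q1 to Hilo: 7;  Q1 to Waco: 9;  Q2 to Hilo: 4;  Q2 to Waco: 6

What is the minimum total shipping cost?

One minimum-cost allocation:
  Q1→Hilo: 10 truckloads
  Q1→Waco: 55 truckloads
  Q2→Hilo: 35 truckloads
Total cost = 705.

705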